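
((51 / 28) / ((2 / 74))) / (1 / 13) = 876.11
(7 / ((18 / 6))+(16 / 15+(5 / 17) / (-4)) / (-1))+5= 6467 / 1020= 6.34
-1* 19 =-19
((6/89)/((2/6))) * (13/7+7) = 1116/623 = 1.79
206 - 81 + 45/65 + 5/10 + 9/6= 1660/13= 127.69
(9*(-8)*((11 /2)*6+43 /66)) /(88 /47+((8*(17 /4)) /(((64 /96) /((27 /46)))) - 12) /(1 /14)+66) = -28810812 /3792745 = -7.60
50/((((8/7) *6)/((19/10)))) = 665/48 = 13.85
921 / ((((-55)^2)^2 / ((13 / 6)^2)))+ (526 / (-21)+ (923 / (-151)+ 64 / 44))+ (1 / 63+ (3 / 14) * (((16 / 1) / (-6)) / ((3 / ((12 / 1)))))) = -11133690409007 / 348199582500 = -31.98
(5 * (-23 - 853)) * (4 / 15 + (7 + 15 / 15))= -36208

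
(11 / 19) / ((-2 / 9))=-99 / 38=-2.61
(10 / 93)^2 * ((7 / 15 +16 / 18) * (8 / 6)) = 4880 / 233523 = 0.02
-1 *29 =-29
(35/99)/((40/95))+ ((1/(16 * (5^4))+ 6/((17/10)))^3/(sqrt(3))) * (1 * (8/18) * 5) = 665/792+ 216018360520204913 * sqrt(3)/6632550000000000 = 57.25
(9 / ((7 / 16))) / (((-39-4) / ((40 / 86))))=-2880 / 12943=-0.22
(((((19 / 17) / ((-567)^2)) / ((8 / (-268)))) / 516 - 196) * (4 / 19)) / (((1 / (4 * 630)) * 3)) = -22109595848180 / 637880103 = -34661.05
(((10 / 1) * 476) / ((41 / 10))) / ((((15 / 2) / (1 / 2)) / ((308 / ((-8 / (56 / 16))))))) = -1282820 / 123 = -10429.43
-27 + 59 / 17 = -400 / 17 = -23.53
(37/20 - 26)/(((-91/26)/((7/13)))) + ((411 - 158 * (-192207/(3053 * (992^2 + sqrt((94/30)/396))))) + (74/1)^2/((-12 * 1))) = -284970379327658038951499/6848958661369000499310 - 182212236 * sqrt(7755)/17561432465048719229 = -41.61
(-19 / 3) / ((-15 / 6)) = 38 / 15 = 2.53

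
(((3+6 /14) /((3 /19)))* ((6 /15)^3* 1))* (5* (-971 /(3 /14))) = -2361472 /75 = -31486.29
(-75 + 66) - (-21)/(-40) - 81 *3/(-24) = 3/5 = 0.60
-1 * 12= -12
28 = 28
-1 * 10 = -10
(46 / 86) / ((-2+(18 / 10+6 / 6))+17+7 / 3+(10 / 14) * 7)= 0.02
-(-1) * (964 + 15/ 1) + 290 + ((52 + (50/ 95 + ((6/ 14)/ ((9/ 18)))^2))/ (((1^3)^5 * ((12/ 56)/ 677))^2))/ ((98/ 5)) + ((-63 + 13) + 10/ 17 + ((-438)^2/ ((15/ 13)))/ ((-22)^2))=2337575985277268/ 86178015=27124969.00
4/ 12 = 0.33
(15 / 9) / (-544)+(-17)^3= -4913.00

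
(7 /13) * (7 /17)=49 /221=0.22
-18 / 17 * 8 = -144 / 17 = -8.47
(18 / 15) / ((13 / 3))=18 / 65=0.28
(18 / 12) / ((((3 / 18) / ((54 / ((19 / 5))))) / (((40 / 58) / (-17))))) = -48600 / 9367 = -5.19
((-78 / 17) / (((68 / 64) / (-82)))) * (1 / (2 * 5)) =51168 / 1445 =35.41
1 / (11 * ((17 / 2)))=0.01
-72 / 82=-36 / 41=-0.88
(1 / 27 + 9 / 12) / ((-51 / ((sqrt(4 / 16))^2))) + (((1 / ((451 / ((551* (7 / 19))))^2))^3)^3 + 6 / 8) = 576241540282454403965536945723787482678829232277711 / 772294168130647373825089585095413520220314131818896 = 0.75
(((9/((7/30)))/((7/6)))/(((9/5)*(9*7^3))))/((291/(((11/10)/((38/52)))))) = 2860/92925903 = 0.00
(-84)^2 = 7056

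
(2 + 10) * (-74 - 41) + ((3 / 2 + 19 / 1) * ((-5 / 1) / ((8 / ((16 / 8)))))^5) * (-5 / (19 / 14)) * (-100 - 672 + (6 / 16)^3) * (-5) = 888243.00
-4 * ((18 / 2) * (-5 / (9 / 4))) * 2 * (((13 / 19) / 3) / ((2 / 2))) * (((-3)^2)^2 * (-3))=-168480 / 19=-8867.37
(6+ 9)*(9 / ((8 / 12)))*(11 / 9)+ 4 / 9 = 4463 / 18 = 247.94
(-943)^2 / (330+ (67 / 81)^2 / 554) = 3232236929706 / 1199486509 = 2694.68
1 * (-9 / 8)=-9 / 8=-1.12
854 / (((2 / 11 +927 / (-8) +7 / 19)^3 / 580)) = -2315232891023360 / 7169295914945767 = -0.32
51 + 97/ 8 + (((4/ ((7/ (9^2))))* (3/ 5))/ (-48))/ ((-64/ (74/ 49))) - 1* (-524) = 128888677/ 219520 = 587.14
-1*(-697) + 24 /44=7673 /11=697.55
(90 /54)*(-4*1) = -20 /3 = -6.67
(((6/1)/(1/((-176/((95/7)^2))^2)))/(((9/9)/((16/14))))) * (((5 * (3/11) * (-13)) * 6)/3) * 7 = -25313992704/16290125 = -1553.95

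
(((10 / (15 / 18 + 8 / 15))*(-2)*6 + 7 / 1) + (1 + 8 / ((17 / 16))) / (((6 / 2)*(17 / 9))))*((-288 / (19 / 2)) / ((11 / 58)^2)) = 1820671723008 / 27240851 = 66836.08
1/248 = 0.00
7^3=343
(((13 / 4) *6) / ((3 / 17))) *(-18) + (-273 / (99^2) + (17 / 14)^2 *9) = -1265140717 / 640332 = -1975.76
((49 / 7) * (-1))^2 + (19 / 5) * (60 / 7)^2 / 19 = 3121 / 49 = 63.69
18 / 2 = 9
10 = 10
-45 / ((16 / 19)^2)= -16245 / 256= -63.46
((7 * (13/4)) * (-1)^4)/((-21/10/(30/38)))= -325/38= -8.55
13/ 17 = 0.76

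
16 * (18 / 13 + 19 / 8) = 60.15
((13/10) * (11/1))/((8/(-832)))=-7436/5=-1487.20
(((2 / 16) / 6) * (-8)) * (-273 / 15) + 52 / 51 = 689 / 170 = 4.05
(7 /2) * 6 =21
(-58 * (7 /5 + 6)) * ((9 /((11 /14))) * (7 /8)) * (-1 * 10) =43017.55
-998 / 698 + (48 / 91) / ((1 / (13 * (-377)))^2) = 30952281611 / 2443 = 12669783.71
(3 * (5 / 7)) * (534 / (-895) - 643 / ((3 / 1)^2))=-580291 / 3759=-154.37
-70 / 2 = -35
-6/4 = -3/2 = -1.50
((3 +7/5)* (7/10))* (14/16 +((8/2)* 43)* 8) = 169631/40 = 4240.78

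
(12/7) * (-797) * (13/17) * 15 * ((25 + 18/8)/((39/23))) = -29971185/119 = -251858.70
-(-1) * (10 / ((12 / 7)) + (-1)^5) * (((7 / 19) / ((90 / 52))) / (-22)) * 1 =-2639 / 56430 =-0.05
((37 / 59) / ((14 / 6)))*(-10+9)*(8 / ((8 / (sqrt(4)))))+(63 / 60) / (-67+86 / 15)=-842091 / 1518188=-0.55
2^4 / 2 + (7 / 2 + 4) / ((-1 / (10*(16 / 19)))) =-1048 / 19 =-55.16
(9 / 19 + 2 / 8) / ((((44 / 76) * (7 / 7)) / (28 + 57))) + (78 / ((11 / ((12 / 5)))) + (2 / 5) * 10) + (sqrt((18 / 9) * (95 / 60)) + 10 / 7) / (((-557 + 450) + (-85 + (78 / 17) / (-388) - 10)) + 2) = 129277370927 / 1015844060 - 1649 * sqrt(114) / 1978917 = 127.25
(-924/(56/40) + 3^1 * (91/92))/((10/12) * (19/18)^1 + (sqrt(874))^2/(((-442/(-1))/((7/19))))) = -360687249/882809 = -408.57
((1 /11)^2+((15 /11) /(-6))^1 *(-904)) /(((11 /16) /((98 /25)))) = 38982048 /33275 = 1171.51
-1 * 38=-38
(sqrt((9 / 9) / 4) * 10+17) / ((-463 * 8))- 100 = -185211 / 1852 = -100.01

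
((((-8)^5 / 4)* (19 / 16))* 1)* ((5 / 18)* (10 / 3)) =-243200 / 27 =-9007.41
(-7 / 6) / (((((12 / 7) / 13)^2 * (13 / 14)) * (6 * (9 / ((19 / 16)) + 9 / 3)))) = -593047 / 520992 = -1.14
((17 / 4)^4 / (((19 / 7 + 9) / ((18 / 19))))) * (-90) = -236782035 / 99712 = -2374.66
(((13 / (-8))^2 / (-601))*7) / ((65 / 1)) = -91 / 192320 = -0.00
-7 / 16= -0.44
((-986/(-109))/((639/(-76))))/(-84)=18734/1462671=0.01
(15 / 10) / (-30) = -1 / 20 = -0.05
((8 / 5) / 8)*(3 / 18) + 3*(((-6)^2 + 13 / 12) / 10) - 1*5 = 739 / 120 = 6.16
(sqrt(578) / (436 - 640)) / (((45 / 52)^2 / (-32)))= 21632 * sqrt(2) / 6075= 5.04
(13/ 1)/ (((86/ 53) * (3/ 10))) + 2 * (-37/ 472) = 808247/ 30444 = 26.55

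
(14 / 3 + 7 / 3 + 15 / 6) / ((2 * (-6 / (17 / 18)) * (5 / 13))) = -4199 / 2160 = -1.94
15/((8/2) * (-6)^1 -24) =-0.31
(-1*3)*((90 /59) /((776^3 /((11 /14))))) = -1485 /192990181888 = -0.00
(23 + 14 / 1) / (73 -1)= 37 / 72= 0.51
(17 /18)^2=289 /324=0.89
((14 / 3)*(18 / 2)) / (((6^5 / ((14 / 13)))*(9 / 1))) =0.00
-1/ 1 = -1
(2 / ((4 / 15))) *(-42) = -315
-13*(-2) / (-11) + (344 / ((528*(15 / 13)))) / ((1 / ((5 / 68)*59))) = 1157 / 13464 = 0.09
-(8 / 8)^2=-1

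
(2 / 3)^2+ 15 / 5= 31 / 9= 3.44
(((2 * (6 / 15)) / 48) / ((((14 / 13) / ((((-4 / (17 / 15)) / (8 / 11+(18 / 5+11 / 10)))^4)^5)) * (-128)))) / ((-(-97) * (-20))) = 895564793254223884248371200000000000000000000000000000000000000 / 78529165928103753747207083300959409502961757324449372061734083747848313237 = 0.00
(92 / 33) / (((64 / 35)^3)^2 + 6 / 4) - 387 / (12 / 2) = -607877633477179 / 9434947522902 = -64.43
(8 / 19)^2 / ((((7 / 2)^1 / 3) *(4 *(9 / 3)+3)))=128 / 12635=0.01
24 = 24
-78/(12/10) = -65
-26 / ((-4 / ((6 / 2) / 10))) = 39 / 20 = 1.95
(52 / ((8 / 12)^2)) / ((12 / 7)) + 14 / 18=2485 / 36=69.03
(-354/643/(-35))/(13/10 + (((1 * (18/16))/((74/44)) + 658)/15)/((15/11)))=2357640/5021329103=0.00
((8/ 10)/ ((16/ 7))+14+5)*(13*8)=10062/ 5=2012.40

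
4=4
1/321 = 0.00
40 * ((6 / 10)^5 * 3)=5832 / 625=9.33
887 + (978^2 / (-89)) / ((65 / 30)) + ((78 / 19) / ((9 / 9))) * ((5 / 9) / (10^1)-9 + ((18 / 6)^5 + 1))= -204982294 / 65949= -3108.19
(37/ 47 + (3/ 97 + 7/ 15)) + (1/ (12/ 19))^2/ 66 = 286578979/ 216643680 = 1.32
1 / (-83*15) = -0.00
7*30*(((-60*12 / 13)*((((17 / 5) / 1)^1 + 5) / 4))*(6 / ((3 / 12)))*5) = -38102400 / 13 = -2930953.85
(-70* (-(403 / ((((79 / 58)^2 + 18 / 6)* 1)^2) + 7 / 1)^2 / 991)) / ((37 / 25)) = 72306684677593387561750 / 2609391400638094016107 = 27.71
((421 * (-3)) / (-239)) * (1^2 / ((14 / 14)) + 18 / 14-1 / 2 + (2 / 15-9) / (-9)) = 2204777 / 150570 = 14.64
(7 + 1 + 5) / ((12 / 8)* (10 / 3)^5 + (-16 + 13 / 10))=10530 / 488093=0.02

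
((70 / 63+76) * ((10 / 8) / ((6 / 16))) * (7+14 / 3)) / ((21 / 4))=138800 / 243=571.19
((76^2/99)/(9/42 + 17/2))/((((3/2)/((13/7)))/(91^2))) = 1243607456/18117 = 68643.12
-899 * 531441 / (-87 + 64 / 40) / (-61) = -91712.19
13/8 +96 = 781/8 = 97.62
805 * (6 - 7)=-805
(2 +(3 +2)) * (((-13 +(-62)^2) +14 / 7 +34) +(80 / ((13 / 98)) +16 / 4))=407141 / 13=31318.54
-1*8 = -8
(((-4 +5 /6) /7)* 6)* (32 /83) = -608 /581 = -1.05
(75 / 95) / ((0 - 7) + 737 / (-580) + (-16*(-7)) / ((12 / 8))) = 0.01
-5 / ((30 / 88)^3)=-85184 / 675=-126.20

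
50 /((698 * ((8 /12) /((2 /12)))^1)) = 25 /1396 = 0.02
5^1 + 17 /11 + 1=83 /11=7.55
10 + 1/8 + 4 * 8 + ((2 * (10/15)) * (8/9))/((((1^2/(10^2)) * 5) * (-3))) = 22177/648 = 34.22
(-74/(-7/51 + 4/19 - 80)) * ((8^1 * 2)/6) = 191216/77449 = 2.47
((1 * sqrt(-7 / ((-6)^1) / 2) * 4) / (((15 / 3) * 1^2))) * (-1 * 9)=-6 * sqrt(21) / 5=-5.50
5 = 5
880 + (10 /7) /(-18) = 55435 /63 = 879.92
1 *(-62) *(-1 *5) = 310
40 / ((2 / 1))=20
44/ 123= 0.36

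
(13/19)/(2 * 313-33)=13/11267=0.00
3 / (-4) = -3 / 4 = -0.75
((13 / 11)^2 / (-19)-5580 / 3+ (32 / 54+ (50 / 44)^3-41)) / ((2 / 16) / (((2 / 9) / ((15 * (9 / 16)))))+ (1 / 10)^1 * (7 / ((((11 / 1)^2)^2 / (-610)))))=-3651372366752 / 9069585039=-402.60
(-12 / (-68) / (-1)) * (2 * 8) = -48 / 17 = -2.82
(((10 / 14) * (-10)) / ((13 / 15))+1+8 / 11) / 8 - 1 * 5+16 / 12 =-4.48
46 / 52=23 / 26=0.88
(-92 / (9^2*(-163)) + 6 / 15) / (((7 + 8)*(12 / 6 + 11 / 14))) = 376124 / 38618775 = 0.01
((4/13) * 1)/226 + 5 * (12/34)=44104/24973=1.77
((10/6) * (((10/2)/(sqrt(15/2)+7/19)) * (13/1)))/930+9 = 1805 * sqrt(30)/228222+1026334/114111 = 9.04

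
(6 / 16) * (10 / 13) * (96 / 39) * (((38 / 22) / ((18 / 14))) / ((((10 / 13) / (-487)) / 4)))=-1036336 / 429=-2415.70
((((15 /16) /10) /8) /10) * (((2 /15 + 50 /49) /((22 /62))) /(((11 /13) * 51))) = 21359 /241903200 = 0.00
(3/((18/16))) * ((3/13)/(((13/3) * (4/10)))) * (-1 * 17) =-1020/169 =-6.04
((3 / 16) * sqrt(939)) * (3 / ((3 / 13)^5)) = 371293 * sqrt(939) / 432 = 26336.97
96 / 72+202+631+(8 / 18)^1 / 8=15019 / 18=834.39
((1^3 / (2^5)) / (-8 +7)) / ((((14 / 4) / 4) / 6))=-3 / 14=-0.21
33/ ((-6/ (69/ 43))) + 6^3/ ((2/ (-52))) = -483735/ 86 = -5624.83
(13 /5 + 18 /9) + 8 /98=1147 /245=4.68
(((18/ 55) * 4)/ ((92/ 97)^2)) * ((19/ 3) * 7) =3754191/ 58190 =64.52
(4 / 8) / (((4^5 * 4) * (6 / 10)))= 5 / 24576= 0.00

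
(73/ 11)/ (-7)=-0.95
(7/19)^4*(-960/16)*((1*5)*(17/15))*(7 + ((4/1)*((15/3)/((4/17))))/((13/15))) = -1115120440/1694173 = -658.21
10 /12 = 0.83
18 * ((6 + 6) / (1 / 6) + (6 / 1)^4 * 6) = 141264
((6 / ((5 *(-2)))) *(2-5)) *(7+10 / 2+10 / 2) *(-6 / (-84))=2.19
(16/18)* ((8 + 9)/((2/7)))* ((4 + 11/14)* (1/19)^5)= 0.00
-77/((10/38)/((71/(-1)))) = 103873/5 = 20774.60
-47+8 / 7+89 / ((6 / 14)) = 3398 / 21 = 161.81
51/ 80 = 0.64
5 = 5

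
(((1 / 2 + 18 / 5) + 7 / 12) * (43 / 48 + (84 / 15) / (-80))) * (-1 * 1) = -278471 / 72000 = -3.87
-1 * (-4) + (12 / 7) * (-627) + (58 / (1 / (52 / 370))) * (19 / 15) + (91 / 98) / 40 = -329606161 / 310800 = -1060.51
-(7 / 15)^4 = -2401 / 50625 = -0.05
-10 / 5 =-2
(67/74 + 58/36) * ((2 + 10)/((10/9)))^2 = 293.53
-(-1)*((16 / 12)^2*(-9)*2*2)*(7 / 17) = -448 / 17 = -26.35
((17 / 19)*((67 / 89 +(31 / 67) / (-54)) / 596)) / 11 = 214421 / 2111045112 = 0.00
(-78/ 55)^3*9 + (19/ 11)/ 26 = -110757793/ 4325750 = -25.60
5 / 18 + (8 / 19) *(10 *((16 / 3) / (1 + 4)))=1631 / 342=4.77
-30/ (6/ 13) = -65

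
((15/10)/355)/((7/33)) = 99/4970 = 0.02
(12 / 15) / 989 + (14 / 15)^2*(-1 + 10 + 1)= 387724 / 44505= 8.71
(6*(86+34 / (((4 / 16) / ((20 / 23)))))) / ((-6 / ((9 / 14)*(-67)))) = 1416447 / 161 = 8797.81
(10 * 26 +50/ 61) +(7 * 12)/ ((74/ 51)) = 719332/ 2257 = 318.71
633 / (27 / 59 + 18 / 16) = 399.97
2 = 2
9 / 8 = 1.12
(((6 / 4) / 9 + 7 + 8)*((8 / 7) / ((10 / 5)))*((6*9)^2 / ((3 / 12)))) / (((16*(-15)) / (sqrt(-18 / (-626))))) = -6318*sqrt(313) / 1565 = -71.42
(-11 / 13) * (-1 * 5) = 55 / 13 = 4.23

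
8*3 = 24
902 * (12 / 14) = 5412 / 7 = 773.14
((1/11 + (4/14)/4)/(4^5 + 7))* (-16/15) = -0.00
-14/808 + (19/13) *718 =5511277/5252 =1049.37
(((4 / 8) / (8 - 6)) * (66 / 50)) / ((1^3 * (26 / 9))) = 297 / 2600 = 0.11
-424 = -424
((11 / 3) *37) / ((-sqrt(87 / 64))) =-116.36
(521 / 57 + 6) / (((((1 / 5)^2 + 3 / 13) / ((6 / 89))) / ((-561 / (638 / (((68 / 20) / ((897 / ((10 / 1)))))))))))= -6235175 / 49627468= -0.13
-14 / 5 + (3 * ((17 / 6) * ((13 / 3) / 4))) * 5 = 5189 / 120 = 43.24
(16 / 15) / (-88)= -2 / 165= -0.01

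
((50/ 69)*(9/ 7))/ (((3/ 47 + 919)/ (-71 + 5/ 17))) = -2118525/ 29556863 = -0.07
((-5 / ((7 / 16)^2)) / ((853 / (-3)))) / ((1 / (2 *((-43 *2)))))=-660480 / 41797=-15.80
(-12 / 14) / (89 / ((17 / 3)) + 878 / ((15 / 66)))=-510 / 2307949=-0.00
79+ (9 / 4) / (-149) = 47075 / 596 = 78.98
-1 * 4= -4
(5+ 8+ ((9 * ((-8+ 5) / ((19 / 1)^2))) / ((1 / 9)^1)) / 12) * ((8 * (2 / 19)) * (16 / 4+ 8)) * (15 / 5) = 2691504 / 6859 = 392.40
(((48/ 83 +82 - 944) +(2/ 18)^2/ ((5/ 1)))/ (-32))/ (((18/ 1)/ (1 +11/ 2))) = 376435891/ 38724480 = 9.72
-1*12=-12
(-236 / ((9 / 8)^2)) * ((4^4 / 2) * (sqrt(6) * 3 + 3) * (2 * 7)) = -27066368 * sqrt(6) / 27 - 27066368 / 27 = -3457968.84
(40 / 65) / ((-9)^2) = 8 / 1053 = 0.01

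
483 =483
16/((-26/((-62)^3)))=1906624/13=146663.38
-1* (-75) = 75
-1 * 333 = -333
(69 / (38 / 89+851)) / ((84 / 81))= 0.08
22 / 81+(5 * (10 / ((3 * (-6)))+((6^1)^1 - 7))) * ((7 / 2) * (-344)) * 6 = 4551142 / 81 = 56186.94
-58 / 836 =-29 / 418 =-0.07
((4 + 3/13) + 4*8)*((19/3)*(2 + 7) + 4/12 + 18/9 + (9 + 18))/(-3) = -40663/39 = -1042.64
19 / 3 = 6.33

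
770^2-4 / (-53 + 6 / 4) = 61068708 / 103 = 592900.08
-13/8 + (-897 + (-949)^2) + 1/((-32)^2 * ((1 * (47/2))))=21650437953/24064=899702.38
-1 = -1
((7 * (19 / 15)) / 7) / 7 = 19 / 105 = 0.18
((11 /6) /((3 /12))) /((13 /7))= 154 /39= 3.95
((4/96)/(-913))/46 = -1/1007952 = -0.00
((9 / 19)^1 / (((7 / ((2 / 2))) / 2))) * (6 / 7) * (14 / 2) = 108 / 133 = 0.81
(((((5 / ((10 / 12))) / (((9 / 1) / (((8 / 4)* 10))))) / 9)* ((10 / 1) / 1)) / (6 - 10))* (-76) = 7600 / 27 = 281.48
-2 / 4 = -1 / 2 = -0.50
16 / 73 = 0.22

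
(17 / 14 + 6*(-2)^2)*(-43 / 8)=-15179 / 112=-135.53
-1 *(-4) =4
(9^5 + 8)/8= 59057/8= 7382.12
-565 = -565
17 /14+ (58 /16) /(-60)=3877 /3360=1.15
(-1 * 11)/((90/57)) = -209/30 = -6.97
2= 2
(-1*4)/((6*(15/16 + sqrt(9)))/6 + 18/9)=-64/95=-0.67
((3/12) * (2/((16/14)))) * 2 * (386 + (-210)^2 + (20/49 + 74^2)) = 1224079/28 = 43717.11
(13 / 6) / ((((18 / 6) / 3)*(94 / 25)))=325 / 564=0.58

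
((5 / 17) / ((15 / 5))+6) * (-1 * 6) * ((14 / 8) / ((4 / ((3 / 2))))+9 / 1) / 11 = -96099 / 2992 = -32.12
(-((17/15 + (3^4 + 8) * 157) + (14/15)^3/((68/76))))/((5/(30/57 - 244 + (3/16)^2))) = 1758186498439/2584000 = 680412.73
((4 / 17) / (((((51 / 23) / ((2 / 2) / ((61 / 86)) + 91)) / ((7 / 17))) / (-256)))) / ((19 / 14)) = -4336912384 / 5694167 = -761.64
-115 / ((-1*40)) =23 / 8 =2.88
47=47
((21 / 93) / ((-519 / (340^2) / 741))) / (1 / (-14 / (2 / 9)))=12591961200 / 5363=2347932.35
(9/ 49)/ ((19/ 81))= 729/ 931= 0.78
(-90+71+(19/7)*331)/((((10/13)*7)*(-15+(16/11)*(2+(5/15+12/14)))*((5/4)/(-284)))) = 3581.98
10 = 10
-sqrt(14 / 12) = -1.08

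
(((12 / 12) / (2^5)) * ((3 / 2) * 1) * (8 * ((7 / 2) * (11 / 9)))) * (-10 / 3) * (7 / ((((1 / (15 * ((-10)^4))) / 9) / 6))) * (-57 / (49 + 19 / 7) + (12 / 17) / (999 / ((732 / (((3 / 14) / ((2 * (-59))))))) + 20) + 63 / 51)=-1266228868840031250 / 24802961597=-51051519.15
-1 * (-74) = 74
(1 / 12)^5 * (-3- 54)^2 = 361 / 27648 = 0.01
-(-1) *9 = 9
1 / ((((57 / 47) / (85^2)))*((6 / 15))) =1697875 / 114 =14893.64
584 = 584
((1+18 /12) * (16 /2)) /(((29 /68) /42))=57120 /29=1969.66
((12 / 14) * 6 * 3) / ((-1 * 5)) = -108 / 35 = -3.09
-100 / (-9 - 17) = 50 / 13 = 3.85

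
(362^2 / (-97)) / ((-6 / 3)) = 65522 / 97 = 675.48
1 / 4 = 0.25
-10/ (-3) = 10/ 3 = 3.33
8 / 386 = 4 / 193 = 0.02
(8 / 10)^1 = 4 / 5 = 0.80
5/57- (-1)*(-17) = -964/57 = -16.91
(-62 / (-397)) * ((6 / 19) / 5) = 372 / 37715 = 0.01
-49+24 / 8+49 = 3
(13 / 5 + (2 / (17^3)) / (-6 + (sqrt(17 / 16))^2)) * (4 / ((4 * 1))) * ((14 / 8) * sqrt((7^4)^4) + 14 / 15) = 3054056696588051 / 116438100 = 26229015.22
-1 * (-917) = 917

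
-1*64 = -64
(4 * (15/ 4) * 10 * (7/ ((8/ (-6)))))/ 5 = -315/ 2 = -157.50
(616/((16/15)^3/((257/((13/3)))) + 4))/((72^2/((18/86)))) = 2023875/327167392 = 0.01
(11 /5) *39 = 429 /5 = 85.80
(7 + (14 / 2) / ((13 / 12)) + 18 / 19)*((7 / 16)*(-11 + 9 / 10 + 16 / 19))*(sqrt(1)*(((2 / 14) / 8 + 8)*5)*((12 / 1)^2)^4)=-4721175791311104 / 4693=-1006003791031.56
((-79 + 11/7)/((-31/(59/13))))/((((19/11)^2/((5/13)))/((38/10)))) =3869338/696787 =5.55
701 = 701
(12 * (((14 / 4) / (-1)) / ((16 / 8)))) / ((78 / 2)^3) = -7 / 19773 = -0.00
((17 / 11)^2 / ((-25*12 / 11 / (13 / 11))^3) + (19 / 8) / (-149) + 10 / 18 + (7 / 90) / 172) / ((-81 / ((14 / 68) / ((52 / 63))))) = -553722531879181 / 333064717128000000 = -0.00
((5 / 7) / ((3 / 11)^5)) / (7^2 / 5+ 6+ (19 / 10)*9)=8052550 / 559629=14.39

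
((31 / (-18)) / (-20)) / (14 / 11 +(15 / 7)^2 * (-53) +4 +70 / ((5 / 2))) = -16709 / 40766760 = -0.00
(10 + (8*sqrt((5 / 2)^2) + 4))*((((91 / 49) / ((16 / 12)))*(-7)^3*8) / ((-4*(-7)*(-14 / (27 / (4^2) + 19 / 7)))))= 326859 / 224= 1459.19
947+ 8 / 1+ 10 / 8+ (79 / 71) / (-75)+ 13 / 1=20644709 / 21300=969.24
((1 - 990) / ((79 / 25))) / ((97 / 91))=-2249975 / 7663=-293.62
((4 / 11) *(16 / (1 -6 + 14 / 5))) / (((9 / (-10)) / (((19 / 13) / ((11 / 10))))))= 608000 / 155727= 3.90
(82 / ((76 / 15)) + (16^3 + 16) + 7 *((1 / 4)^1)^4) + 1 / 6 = 4128.38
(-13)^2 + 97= 266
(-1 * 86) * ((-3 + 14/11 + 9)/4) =-1720/11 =-156.36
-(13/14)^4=-28561/38416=-0.74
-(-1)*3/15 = 1/5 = 0.20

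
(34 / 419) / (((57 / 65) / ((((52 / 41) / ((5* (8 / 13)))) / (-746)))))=-37349 / 730485438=-0.00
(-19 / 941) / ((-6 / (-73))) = -1387 / 5646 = -0.25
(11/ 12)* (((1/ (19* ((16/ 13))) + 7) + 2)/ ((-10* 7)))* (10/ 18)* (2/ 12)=-30239/ 2757888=-0.01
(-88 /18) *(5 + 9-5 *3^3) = 591.56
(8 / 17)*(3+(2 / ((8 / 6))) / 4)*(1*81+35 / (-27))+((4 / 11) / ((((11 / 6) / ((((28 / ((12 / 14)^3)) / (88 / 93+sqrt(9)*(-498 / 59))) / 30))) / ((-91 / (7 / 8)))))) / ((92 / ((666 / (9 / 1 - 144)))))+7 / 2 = 555358117796161 / 4271296218750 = 130.02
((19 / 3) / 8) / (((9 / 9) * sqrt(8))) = 0.28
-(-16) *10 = 160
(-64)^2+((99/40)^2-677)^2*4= 1154806853201/640000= 1804385.71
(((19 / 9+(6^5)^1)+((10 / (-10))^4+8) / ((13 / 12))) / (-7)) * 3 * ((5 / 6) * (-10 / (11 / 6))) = 45550550 / 3003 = 15168.35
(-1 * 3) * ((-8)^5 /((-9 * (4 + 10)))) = -16384 /21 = -780.19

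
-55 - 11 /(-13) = -704 /13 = -54.15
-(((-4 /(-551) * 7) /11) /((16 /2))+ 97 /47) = -2.06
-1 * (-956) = 956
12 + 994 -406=600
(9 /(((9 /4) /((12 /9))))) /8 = 2 /3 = 0.67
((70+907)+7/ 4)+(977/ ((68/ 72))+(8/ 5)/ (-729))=498996311/ 247860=2013.22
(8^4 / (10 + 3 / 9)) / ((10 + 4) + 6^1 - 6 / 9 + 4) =18432 / 1085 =16.99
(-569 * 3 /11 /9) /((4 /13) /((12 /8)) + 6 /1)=-7397 /2662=-2.78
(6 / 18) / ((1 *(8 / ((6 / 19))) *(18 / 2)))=1 / 684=0.00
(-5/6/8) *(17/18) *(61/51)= -0.12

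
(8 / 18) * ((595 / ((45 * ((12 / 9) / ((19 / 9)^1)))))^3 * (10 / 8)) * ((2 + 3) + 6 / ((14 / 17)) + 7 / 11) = 8214795037925 / 124711488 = 65870.40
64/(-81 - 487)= -8/71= -0.11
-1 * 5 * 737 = -3685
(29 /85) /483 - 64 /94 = -1312397 /1929585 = -0.68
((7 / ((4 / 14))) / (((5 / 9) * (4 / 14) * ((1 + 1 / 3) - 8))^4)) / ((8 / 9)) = 562711519881 / 25600000000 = 21.98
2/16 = 1/8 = 0.12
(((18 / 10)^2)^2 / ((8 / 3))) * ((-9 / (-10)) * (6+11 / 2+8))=6908733 / 100000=69.09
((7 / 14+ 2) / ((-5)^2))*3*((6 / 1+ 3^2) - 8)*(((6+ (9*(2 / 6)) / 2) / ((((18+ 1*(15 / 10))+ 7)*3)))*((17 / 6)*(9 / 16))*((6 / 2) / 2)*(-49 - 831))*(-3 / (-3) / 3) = -58905 / 424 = -138.93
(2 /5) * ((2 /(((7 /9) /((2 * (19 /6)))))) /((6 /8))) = 304 /35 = 8.69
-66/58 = -33/29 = -1.14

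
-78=-78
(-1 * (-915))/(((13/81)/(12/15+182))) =13548222/13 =1042170.92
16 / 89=0.18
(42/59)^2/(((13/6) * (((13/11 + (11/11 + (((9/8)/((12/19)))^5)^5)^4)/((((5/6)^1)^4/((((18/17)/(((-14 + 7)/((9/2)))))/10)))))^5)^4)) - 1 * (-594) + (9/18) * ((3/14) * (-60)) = 587.57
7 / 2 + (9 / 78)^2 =2375 / 676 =3.51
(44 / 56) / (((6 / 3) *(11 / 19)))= 19 / 28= 0.68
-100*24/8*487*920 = -134412000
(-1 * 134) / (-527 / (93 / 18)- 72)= 67 / 87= 0.77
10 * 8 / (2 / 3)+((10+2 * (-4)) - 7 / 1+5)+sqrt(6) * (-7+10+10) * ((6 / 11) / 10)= 39 * sqrt(6) / 55+120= 121.74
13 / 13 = 1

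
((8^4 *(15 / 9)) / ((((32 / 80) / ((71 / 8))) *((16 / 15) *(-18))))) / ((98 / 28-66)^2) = -2272 / 1125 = -2.02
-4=-4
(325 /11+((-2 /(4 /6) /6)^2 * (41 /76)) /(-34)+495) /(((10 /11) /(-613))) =-36558258897 /103360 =-353698.33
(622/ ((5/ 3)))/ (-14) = -933/ 35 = -26.66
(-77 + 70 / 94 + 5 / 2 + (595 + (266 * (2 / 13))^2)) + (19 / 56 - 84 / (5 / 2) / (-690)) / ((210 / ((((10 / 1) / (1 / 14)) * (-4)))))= 421034880377 / 191823450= 2194.91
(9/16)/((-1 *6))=-0.09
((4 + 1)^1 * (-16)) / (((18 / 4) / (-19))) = 3040 / 9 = 337.78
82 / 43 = 1.91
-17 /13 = -1.31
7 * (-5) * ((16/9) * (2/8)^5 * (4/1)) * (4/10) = -7/72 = -0.10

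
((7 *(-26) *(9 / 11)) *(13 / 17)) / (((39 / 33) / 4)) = -6552 / 17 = -385.41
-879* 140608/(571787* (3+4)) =-30.88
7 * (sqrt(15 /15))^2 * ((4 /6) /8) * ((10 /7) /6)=5 /36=0.14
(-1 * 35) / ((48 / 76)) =-55.42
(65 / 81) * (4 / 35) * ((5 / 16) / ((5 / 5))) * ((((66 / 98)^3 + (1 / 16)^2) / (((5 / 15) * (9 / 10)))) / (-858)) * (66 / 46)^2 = -2562318275 / 36134905863168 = -0.00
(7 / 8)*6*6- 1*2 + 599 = 1257 / 2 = 628.50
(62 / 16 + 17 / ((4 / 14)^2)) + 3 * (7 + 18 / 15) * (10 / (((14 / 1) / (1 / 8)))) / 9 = 17839 / 84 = 212.37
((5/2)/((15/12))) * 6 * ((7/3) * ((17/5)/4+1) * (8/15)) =2072/75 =27.63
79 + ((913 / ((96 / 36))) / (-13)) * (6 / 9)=3195 / 52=61.44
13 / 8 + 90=733 / 8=91.62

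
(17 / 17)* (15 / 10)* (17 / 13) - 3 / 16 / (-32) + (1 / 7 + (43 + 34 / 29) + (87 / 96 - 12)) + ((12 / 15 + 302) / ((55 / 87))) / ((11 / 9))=1745585396141 / 4087283200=427.08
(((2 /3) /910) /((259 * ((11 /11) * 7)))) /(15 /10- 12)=-2 /51969645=-0.00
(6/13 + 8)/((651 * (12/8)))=220/25389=0.01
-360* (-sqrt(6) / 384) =15* sqrt(6) / 16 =2.30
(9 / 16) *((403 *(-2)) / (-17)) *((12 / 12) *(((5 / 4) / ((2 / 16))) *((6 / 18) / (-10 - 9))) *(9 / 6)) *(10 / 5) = -18135 / 1292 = -14.04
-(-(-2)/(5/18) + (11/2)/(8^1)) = -631/80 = -7.89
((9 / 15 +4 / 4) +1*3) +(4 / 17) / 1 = 411 / 85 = 4.84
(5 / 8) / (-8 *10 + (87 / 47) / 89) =-20915 / 2676424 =-0.01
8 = 8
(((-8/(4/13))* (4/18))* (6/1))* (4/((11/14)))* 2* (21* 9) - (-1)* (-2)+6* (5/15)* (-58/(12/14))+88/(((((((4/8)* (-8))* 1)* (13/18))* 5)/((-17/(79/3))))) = -11327164072/169455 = -66844.67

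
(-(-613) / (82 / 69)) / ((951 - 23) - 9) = 42297 / 75358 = 0.56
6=6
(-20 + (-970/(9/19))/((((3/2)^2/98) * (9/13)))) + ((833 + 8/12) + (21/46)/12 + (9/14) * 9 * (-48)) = -128297.04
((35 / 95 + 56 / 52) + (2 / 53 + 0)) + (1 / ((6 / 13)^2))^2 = 399053891 / 16965936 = 23.52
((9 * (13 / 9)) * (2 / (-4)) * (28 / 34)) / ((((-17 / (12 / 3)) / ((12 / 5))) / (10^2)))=302.28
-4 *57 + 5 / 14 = -3187 / 14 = -227.64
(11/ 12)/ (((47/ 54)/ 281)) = 27819/ 94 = 295.95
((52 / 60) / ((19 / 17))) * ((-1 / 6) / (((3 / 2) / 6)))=-442 / 855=-0.52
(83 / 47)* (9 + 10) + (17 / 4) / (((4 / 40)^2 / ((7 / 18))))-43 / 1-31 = 105607 / 846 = 124.83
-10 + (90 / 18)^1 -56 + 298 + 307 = 544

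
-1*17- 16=-33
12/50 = 6/25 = 0.24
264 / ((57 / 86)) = 7568 / 19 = 398.32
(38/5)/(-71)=-0.11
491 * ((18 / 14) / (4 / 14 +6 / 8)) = 17676 / 29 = 609.52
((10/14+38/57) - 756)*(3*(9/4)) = -5093.68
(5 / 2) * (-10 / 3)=-25 / 3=-8.33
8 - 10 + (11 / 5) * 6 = 56 / 5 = 11.20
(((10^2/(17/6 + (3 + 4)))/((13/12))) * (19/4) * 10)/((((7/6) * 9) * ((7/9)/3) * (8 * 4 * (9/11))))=235125/37583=6.26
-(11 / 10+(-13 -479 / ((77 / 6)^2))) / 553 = 877991 / 32787370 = 0.03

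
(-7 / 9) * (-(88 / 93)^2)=54208 / 77841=0.70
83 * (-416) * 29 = -1001312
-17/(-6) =17/6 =2.83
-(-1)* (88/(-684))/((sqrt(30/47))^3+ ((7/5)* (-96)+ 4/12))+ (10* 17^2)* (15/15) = 775500* sqrt(1410)/7977467292077+ 69164664388993420/23932401876231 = 2890.00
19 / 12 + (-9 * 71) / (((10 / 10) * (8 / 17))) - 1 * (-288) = -1068.29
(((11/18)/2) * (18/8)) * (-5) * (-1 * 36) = 495/4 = 123.75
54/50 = 27/25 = 1.08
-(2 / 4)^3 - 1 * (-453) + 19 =3775 / 8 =471.88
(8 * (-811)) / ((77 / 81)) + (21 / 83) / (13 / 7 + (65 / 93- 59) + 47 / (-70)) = -16218405285174 / 2376308011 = -6825.04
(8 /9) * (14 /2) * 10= 560 /9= 62.22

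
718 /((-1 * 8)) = -359 /4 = -89.75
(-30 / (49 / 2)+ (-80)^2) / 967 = 313540 / 47383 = 6.62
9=9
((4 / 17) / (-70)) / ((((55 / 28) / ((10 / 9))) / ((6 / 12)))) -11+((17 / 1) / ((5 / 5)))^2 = 2339362 / 8415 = 278.00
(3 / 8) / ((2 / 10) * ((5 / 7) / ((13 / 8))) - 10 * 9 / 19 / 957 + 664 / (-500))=-0.30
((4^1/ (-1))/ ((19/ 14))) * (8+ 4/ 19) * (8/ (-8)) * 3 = 26208/ 361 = 72.60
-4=-4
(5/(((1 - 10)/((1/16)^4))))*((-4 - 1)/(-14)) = -25/8257536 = -0.00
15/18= 5/6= 0.83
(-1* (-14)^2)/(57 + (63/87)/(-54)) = -102312/29747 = -3.44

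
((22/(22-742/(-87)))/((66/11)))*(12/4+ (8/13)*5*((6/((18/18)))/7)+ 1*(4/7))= 0.75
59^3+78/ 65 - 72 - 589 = 1023596/ 5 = 204719.20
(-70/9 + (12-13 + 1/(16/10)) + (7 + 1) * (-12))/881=-7499/63432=-0.12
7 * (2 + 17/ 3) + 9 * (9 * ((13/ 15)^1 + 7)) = 10363/ 15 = 690.87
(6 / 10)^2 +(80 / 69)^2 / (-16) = 32849 / 119025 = 0.28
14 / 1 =14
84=84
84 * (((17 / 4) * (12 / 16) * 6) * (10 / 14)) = 2295 / 2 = 1147.50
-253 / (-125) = 253 / 125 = 2.02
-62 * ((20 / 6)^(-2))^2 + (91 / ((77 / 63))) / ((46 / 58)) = 118119717 / 1265000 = 93.38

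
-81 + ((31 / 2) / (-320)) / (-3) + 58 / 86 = -6630347 / 82560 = -80.31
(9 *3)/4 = 27/4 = 6.75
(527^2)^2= 77133397441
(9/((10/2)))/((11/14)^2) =1764/605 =2.92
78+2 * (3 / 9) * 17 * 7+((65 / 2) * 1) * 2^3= 1252 / 3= 417.33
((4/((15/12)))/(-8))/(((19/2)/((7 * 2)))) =-56/95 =-0.59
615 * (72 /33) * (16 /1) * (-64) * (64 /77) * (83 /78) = -13381140480 /11011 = -1215252.06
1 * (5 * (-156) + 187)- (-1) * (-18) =-611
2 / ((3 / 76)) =152 / 3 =50.67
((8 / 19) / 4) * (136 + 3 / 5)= 1366 / 95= 14.38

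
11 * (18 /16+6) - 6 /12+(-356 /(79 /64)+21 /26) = -1723079 /8216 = -209.72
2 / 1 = 2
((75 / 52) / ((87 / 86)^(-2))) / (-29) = -19575 / 384592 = -0.05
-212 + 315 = 103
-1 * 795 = -795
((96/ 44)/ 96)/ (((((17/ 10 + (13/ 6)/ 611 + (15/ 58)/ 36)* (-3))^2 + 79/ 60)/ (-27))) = -60191715600/ 2712786690097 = -0.02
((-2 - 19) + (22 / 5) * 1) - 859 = -4378 / 5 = -875.60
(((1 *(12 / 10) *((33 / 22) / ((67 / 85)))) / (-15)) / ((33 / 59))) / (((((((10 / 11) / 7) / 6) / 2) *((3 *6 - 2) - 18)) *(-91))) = -3009 / 21775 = -0.14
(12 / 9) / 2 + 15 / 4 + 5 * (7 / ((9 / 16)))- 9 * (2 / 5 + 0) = 11347 / 180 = 63.04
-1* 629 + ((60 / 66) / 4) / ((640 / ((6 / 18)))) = -5313791 / 8448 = -629.00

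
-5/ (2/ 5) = -25/ 2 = -12.50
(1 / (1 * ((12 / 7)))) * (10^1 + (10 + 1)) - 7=21 / 4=5.25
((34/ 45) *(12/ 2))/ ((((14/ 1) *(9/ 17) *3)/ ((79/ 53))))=45662/ 150255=0.30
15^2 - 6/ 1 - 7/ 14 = 437/ 2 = 218.50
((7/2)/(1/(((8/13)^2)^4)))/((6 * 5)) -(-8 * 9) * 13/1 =11452888682968/12235960815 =936.00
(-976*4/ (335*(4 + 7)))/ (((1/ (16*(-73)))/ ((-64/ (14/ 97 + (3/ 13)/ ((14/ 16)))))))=-1287999684608/ 6636685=-194072.75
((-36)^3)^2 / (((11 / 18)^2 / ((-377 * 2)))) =-531779217555456 / 121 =-4394869566574.02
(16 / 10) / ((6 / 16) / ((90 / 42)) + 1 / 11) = 704 / 117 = 6.02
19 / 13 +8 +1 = 136 / 13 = 10.46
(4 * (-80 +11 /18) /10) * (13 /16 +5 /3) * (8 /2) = -314.91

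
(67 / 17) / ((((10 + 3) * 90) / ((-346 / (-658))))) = 0.00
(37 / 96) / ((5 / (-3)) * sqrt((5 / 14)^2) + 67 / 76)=4921 / 3656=1.35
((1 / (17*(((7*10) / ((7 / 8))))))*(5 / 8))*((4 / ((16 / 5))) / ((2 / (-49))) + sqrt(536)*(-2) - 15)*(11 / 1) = -11*sqrt(134) / 544 - 4015 / 17408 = -0.46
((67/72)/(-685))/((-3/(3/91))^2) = -67/408418920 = -0.00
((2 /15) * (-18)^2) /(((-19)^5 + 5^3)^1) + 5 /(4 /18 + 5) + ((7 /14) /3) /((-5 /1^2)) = 322613321 /349112334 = 0.92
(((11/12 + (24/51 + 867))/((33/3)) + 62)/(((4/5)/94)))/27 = 74325565/121176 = 613.37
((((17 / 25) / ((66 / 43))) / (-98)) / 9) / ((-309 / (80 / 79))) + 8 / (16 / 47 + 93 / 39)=192942113444 / 65721857355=2.94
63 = 63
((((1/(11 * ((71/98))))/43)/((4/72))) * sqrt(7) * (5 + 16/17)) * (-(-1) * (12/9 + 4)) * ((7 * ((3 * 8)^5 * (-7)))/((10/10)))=-370741302263808 * sqrt(7)/570911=-1718112431.76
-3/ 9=-1/ 3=-0.33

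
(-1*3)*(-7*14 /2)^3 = 352947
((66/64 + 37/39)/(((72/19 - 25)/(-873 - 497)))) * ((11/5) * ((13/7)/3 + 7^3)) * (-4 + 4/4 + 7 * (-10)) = -332767543427/47151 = -7057486.45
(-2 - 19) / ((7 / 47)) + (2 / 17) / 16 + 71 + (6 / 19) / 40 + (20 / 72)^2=-69.91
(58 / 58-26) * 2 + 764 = 714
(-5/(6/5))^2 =625/36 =17.36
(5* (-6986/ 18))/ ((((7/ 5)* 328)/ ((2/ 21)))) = -12475/ 30996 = -0.40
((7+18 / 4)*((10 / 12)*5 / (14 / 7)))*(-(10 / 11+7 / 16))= -45425 / 1408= -32.26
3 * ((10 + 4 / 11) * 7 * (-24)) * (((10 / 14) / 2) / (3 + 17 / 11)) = -2052 / 5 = -410.40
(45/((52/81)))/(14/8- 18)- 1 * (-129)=21072/169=124.69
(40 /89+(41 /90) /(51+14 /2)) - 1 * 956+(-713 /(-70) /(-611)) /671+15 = -1254009457769531 /1333282810860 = -940.54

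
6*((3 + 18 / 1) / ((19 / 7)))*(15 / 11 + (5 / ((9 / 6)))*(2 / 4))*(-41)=-1205400 / 209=-5767.46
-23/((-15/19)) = 437/15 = 29.13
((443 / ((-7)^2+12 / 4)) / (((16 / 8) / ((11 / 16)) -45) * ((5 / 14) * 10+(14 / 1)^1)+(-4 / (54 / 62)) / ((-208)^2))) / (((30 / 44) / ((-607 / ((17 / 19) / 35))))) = 113413122766944 / 282725856835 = 401.14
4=4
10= 10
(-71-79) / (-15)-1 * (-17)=27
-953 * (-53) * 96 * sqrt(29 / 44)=2424432 * sqrt(319) / 11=3936521.83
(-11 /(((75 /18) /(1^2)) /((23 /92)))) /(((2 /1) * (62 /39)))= -1287 /6200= -0.21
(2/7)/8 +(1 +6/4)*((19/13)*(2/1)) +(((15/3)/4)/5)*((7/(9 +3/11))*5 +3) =335527/37128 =9.04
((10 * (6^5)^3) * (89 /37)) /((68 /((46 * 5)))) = 38253921439867.73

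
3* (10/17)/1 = 30/17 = 1.76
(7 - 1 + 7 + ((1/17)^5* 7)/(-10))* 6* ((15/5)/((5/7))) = 327.60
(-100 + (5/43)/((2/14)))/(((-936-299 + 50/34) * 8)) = 14501/1442736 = 0.01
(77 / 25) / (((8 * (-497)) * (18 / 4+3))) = -11 / 106500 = -0.00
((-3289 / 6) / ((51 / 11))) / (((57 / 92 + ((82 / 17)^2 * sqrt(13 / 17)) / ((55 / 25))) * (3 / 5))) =1597787618571430 / 1114303201004223 - 4812952079821600 * sqrt(221) / 3342909603012669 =-19.97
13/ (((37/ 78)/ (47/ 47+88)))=90246/ 37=2439.08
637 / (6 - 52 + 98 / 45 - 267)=-28665 / 13987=-2.05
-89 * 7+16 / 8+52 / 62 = -19225 / 31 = -620.16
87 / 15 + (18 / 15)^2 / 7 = 1051 / 175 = 6.01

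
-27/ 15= -9/ 5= -1.80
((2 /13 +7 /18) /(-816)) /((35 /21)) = -127 /318240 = -0.00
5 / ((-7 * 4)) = -5 / 28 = -0.18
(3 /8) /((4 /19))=57 /32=1.78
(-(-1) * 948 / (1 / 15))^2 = 202208400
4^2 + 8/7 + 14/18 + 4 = 1381/63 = 21.92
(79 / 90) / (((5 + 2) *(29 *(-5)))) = -79 / 91350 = -0.00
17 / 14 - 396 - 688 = -15159 / 14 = -1082.79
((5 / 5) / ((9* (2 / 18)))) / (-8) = -1 / 8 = -0.12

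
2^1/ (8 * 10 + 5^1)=2/ 85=0.02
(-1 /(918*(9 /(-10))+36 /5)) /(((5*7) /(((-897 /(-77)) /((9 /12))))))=92 /169785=0.00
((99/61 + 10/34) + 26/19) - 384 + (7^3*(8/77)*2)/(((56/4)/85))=11272882/216733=52.01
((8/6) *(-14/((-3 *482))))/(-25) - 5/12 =-90487/216900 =-0.42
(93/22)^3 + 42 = 1251573/10648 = 117.54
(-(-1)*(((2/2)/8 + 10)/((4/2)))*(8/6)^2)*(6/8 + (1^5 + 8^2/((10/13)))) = 15291/20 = 764.55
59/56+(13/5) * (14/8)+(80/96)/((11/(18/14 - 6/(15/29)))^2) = 6.34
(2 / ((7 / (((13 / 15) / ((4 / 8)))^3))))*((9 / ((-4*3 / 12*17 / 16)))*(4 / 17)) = -2249728 / 758625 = -2.97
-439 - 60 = -499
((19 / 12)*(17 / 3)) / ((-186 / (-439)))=141797 / 6696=21.18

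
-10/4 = -5/2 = -2.50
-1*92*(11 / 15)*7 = -7084 / 15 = -472.27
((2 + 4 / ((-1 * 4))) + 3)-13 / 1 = -9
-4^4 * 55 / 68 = -3520 / 17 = -207.06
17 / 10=1.70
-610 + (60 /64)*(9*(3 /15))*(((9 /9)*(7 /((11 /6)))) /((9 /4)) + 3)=-105965 /176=-602.07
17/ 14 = 1.21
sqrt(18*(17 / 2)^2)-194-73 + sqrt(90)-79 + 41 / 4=-1343 / 4 + 3*sqrt(10) + 51*sqrt(2) / 2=-290.20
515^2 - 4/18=2387023/9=265224.78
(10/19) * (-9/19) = -90/361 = -0.25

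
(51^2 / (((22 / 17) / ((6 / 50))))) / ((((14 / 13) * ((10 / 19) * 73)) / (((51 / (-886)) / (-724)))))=1671004647 / 3605669144000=0.00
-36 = -36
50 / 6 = 25 / 3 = 8.33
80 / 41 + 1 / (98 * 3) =23561 / 12054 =1.95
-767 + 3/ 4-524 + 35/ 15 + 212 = -12911/ 12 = -1075.92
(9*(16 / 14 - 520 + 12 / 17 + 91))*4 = -1829916 / 119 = -15377.45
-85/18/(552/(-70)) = 2975/4968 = 0.60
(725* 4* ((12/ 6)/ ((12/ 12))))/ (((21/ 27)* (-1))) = -52200/ 7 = -7457.14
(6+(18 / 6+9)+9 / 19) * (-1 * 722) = -13338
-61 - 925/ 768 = -47773/ 768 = -62.20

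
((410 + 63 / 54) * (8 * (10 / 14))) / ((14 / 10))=246700 / 147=1678.23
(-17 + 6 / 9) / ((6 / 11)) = -539 / 18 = -29.94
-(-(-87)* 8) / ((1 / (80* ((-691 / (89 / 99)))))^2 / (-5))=104228311410432000 / 7921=13158478905495.77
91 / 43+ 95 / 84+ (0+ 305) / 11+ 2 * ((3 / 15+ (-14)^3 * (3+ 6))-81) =-9838164781 / 198660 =-49522.63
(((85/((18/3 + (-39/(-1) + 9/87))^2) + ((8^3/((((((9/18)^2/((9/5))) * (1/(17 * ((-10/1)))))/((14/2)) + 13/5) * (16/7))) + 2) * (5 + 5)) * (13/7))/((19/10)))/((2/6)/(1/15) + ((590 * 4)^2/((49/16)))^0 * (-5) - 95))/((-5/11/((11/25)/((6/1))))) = 52850478391500053/36114807773948400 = 1.46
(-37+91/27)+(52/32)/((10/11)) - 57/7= -604573/15120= -39.98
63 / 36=7 / 4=1.75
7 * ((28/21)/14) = 0.67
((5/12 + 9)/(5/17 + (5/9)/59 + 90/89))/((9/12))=10087171/1056290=9.55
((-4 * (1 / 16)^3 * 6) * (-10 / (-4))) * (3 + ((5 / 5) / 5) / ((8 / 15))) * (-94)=19035 / 4096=4.65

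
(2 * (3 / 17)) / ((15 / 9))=18 / 85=0.21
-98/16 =-49/8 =-6.12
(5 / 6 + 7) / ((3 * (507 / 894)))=7003 / 1521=4.60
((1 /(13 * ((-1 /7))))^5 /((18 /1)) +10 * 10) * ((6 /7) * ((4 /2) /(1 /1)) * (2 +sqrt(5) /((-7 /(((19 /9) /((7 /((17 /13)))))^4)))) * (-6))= -5346484744 /2599051 +29097014171980291652 * sqrt(5) /8185560987322279197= -2049.14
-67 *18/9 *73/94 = -4891/47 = -104.06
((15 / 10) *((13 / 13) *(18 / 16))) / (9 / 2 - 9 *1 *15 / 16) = -3 / 7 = -0.43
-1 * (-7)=7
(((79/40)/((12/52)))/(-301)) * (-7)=1027/5160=0.20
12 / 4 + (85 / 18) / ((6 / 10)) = 587 / 54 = 10.87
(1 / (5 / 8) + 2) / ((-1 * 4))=-9 / 10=-0.90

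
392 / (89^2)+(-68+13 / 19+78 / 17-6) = -175711663 / 2558483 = -68.68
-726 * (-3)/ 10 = 1089/ 5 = 217.80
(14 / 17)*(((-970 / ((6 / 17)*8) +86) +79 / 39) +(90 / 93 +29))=-185.75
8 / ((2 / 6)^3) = 216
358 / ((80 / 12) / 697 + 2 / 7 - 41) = -5240046 / 595795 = -8.80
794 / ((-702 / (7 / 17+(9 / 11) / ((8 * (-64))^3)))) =-4102901666491 / 8809649012736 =-0.47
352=352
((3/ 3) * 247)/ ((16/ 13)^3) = 542659/ 4096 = 132.49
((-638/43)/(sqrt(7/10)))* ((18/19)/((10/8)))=-45936* sqrt(70)/28595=-13.44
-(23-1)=-22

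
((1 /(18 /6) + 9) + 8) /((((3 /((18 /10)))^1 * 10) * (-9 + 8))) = -26 /25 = -1.04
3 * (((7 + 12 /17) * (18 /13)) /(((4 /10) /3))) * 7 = 371385 /221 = 1680.48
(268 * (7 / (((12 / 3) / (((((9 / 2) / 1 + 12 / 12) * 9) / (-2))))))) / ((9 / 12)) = -15477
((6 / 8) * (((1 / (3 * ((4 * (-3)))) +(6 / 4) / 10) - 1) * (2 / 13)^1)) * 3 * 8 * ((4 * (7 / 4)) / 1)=-1106 / 65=-17.02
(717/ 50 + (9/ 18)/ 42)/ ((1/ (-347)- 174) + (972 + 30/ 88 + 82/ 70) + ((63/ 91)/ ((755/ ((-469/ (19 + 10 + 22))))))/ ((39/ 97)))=49907242162349/ 2780137269335715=0.02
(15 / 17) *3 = 45 / 17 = 2.65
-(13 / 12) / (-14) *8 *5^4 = 8125 / 21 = 386.90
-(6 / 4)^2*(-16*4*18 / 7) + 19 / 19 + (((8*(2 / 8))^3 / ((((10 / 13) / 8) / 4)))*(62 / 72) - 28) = 198407 / 315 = 629.86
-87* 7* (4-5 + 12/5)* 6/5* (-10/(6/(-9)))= -76734/5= -15346.80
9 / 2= 4.50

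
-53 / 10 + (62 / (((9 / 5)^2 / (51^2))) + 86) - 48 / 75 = 22433527 / 450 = 49852.28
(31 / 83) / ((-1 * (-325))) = 31 / 26975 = 0.00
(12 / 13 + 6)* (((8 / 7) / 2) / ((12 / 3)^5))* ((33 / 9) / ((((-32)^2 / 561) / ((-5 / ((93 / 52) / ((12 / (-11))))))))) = 42075 / 1777664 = 0.02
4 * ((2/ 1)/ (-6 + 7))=8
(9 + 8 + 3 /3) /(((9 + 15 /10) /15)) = 180 /7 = 25.71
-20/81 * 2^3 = -160/81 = -1.98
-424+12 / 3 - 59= -479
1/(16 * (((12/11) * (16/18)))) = 33/512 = 0.06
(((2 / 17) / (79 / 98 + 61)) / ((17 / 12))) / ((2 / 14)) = 5488 / 583491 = 0.01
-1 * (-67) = 67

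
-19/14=-1.36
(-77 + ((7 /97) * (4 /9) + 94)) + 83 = 87328 /873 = 100.03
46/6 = 23/3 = 7.67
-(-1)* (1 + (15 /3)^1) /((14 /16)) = 6.86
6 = 6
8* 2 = 16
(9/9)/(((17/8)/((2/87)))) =16/1479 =0.01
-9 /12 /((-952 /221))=39 /224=0.17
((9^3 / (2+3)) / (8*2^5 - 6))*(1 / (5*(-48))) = -243 / 100000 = -0.00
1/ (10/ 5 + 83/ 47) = 47/ 177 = 0.27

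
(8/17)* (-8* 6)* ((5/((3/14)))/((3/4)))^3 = -2809856000/4131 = -680187.85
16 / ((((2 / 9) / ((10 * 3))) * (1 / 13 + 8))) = 1872 / 7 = 267.43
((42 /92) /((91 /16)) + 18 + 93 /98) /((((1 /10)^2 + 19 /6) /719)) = 60136620750 /13962403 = 4307.04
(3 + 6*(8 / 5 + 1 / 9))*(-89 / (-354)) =17711 / 5310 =3.34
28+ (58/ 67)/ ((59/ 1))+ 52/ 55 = 6296366/ 217415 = 28.96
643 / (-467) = -643 / 467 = -1.38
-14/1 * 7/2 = -49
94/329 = 2/7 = 0.29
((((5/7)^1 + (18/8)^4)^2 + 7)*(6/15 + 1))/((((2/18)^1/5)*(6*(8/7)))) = 6752939091/1048576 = 6440.10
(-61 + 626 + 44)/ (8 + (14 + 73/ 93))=56637/ 2119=26.73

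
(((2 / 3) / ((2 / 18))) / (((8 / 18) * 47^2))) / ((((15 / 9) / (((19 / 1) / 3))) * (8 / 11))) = 5643 / 176720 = 0.03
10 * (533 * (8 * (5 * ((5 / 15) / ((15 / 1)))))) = 42640 / 9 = 4737.78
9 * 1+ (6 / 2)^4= 90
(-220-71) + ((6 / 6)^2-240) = -530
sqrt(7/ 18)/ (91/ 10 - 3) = 5* sqrt(14)/ 183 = 0.10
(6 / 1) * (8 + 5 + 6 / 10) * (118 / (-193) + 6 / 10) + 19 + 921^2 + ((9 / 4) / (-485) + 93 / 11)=848267.52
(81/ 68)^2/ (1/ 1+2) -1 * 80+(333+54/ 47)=55336469/ 217328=254.62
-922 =-922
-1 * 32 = -32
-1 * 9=-9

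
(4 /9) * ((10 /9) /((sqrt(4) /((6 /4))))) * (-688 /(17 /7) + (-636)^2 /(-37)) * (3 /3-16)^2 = -1763656000 /1887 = -934634.87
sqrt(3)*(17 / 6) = 17*sqrt(3) / 6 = 4.91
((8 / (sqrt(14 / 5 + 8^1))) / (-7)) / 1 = -4* sqrt(30) / 63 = -0.35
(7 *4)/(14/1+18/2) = 1.22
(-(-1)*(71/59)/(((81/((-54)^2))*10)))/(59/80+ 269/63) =1288224/1488983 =0.87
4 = 4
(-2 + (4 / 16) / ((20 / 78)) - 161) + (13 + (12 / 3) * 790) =120439 / 40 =3010.98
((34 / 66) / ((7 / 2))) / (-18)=-17 / 2079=-0.01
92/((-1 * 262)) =-46/131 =-0.35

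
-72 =-72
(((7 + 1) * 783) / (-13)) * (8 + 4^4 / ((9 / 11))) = -2010048 / 13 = -154619.08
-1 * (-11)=11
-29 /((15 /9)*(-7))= 87 /35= 2.49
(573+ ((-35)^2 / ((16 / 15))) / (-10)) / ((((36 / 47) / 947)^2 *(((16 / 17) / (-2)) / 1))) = -6095694176237 / 4096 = -1488206586.00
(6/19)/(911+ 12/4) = 3/8683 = 0.00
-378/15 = -126/5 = -25.20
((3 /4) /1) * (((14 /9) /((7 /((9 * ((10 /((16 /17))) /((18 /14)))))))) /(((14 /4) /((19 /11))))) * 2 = 1615 /132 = 12.23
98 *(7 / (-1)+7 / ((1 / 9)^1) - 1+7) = 6076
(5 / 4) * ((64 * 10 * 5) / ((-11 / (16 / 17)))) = -64000 / 187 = -342.25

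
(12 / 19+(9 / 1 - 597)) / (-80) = 279 / 38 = 7.34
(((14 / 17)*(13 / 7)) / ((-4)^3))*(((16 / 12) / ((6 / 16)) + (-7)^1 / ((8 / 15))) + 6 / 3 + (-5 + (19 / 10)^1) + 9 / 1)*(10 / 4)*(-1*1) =-7813 / 78336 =-0.10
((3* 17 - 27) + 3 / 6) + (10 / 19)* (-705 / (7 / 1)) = -7583 / 266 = -28.51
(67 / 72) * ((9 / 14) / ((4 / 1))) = 67 / 448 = 0.15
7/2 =3.50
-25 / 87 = -0.29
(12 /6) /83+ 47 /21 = 3943 /1743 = 2.26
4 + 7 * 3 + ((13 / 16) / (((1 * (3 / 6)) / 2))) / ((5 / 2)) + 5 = 313 / 10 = 31.30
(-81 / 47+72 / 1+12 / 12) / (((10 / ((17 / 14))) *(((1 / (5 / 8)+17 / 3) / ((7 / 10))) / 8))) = 34170 / 5123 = 6.67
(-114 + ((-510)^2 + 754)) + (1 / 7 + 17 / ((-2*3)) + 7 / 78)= 71181310 / 273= 260737.40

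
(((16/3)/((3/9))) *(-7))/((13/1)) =-112/13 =-8.62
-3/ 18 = -1/ 6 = -0.17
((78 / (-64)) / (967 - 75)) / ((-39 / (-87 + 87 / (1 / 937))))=10179 / 3568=2.85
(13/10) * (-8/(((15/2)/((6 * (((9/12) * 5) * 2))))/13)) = -4056/5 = -811.20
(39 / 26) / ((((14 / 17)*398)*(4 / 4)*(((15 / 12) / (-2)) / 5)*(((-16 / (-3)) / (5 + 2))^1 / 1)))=-153 / 3184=-0.05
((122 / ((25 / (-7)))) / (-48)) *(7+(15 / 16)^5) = 3458446789 / 629145600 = 5.50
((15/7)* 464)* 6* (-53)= -2213280/7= -316182.86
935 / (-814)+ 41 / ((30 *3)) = -1154 / 1665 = -0.69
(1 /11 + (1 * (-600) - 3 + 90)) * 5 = -28210 /11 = -2564.55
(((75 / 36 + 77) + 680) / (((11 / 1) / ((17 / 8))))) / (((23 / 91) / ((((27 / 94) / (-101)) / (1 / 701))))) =-88904049507 / 76863424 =-1156.65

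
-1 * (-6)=6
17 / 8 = 2.12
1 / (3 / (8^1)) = 8 / 3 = 2.67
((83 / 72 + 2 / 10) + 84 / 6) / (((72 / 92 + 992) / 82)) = 1.27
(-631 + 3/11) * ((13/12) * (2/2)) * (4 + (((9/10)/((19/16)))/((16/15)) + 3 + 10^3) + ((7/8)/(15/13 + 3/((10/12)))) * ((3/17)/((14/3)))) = -24190574173753/35132064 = -688561.14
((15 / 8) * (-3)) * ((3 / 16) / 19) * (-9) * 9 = 4.50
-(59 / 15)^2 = -3481 / 225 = -15.47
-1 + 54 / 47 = 7 / 47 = 0.15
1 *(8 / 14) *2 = 8 / 7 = 1.14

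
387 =387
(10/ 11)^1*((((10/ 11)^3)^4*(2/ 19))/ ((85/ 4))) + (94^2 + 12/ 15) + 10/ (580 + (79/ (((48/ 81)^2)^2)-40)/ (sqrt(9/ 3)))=1372182636614622826803801346229592808/ 155279993568102047125270461271435-25796541808640*sqrt(3)/ 2785082540087999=8836.81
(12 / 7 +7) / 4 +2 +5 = 257 / 28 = 9.18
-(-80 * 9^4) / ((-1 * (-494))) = 262440 / 247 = 1062.51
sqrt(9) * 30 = 90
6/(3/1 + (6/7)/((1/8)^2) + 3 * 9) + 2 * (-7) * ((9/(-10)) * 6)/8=18851/1980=9.52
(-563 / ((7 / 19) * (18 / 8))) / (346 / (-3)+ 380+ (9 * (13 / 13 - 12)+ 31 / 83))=-4.09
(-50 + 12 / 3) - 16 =-62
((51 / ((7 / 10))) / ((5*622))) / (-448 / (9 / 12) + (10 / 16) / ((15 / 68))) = -102 / 2588453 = -0.00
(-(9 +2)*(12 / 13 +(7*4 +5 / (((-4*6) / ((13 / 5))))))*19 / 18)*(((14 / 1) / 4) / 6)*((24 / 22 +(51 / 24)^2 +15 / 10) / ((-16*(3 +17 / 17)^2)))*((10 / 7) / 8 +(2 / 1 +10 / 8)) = 18.30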